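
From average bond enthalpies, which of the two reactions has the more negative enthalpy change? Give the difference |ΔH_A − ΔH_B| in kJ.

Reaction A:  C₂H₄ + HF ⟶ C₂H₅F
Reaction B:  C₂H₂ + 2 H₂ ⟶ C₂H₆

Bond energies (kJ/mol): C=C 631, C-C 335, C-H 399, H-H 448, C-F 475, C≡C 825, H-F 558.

Reaction A:
  Bonds broken (reactants):
    C-H: 4 × 399 = 1596
    C=C: 1 × 631 = 631
    H-F: 1 × 558 = 558
    Σ(broken) = 2785 kJ
  Bonds formed (products):
    C-C: 1 × 335 = 335
    C-F: 1 × 475 = 475
    C-H: 5 × 399 = 1995
    Σ(formed) = 2805 kJ
  ΔH_A = 2785 − 2805 = −20 kJ
Reaction B:
  Bonds broken (reactants):
    C≡C: 1 × 825 = 825
    C-H: 2 × 399 = 798
    H-H: 2 × 448 = 896
    Σ(broken) = 2519 kJ
  Bonds formed (products):
    C-C: 1 × 335 = 335
    C-H: 6 × 399 = 2394
    Σ(formed) = 2729 kJ
  ΔH_B = 2519 − 2729 = −210 kJ
ΔH_A − ΔH_B = +190 kJ, so reaction B has the more negative ΔH; |ΔH_A − ΔH_B| = 190 kJ.

Reaction B, by 190 kJ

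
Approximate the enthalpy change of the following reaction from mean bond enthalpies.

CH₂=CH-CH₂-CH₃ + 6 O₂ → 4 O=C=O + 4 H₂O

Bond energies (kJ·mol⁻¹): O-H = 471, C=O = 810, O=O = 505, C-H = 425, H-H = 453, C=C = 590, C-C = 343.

Bonds broken (reactants):
  C-C: 2 × 343 = 686
  C-H: 8 × 425 = 3400
  C=C: 1 × 590 = 590
  O=O: 6 × 505 = 3030
  Σ(broken) = 7706 kJ
Bonds formed (products):
  C=O: 8 × 810 = 6480
  O-H: 8 × 471 = 3768
  Σ(formed) = 10248 kJ
ΔH = Σ(broken) − Σ(formed) = 7706 − 10248 = −2542 kJ

ΔH ≈ −2542 kJ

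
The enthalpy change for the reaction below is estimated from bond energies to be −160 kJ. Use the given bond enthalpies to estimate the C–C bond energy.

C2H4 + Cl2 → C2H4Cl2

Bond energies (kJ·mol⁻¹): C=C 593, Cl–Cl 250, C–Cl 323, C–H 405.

Let D be the C–C bond energy.
Σ(broken) = 4×405 + 1×593 + 1×250 = 2463
Σ(formed) = 1×D + 2×323 + 4×405 = 2266 + D
ΔH = Σ(broken) − Σ(formed) = (2463) − (2266 + D) = +197 − D
Setting this equal to −160 kJ gives D = 357 kJ/mol.

D(C–C) ≈ 357 kJ/mol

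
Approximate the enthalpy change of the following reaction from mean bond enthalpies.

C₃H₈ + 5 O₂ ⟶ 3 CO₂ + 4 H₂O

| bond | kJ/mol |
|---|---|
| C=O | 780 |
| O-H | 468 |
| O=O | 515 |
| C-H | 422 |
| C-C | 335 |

ΔH ≈ −1803 kJ

Bonds broken (reactants):
  C-C: 2 × 335 = 670
  C-H: 8 × 422 = 3376
  O=O: 5 × 515 = 2575
  Σ(broken) = 6621 kJ
Bonds formed (products):
  C=O: 6 × 780 = 4680
  O-H: 8 × 468 = 3744
  Σ(formed) = 8424 kJ
ΔH = Σ(broken) − Σ(formed) = 6621 − 8424 = −1803 kJ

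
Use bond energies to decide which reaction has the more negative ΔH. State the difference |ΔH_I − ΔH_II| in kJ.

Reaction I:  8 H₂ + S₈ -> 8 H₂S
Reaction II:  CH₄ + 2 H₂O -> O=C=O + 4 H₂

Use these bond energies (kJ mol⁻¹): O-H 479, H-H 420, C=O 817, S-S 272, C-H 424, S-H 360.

Reaction I:
  Bonds broken (reactants):
    H-H: 8 × 420 = 3360
    S-S: 8 × 272 = 2176
    Σ(broken) = 5536 kJ
  Bonds formed (products):
    S-H: 16 × 360 = 5760
    Σ(formed) = 5760 kJ
  ΔH_I = 5536 − 5760 = −224 kJ
Reaction II:
  Bonds broken (reactants):
    C-H: 4 × 424 = 1696
    O-H: 4 × 479 = 1916
    Σ(broken) = 3612 kJ
  Bonds formed (products):
    C=O: 2 × 817 = 1634
    H-H: 4 × 420 = 1680
    Σ(formed) = 3314 kJ
  ΔH_II = 3612 − 3314 = +298 kJ
ΔH_I − ΔH_II = −522 kJ, so reaction I has the more negative ΔH; |ΔH_I − ΔH_II| = 522 kJ.

Reaction I, by 522 kJ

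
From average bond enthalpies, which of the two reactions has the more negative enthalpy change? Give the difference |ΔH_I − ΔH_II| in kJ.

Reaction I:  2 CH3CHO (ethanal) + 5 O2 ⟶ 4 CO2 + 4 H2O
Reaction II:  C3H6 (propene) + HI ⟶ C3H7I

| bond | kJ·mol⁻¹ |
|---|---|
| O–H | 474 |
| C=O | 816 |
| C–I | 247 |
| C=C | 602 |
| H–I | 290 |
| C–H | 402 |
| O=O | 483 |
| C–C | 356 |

Reaction I:
  Bonds broken (reactants):
    C–C: 2 × 356 = 712
    C–H: 8 × 402 = 3216
    C=O: 2 × 816 = 1632
    O=O: 5 × 483 = 2415
    Σ(broken) = 7975 kJ
  Bonds formed (products):
    C=O: 8 × 816 = 6528
    O–H: 8 × 474 = 3792
    Σ(formed) = 10320 kJ
  ΔH_I = 7975 − 10320 = −2345 kJ
Reaction II:
  Bonds broken (reactants):
    C–C: 1 × 356 = 356
    C–H: 6 × 402 = 2412
    C=C: 1 × 602 = 602
    H–I: 1 × 290 = 290
    Σ(broken) = 3660 kJ
  Bonds formed (products):
    C–C: 2 × 356 = 712
    C–H: 7 × 402 = 2814
    C–I: 1 × 247 = 247
    Σ(formed) = 3773 kJ
  ΔH_II = 3660 − 3773 = −113 kJ
ΔH_I − ΔH_II = −2232 kJ, so reaction I has the more negative ΔH; |ΔH_I − ΔH_II| = 2232 kJ.

Reaction I, by 2232 kJ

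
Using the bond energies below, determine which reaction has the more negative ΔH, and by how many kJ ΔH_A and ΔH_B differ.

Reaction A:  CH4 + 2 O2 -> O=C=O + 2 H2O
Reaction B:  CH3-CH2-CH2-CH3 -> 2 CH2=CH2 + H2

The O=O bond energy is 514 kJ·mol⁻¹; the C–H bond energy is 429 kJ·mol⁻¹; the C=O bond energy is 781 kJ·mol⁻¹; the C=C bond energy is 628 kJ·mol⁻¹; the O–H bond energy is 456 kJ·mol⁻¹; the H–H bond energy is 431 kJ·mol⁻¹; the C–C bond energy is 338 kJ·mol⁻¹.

Reaction A, by 827 kJ

Reaction A:
  Bonds broken (reactants):
    C–H: 4 × 429 = 1716
    O=O: 2 × 514 = 1028
    Σ(broken) = 2744 kJ
  Bonds formed (products):
    C=O: 2 × 781 = 1562
    O–H: 4 × 456 = 1824
    Σ(formed) = 3386 kJ
  ΔH_A = 2744 − 3386 = −642 kJ
Reaction B:
  Bonds broken (reactants):
    C–C: 3 × 338 = 1014
    C–H: 10 × 429 = 4290
    Σ(broken) = 5304 kJ
  Bonds formed (products):
    C–H: 8 × 429 = 3432
    C=C: 2 × 628 = 1256
    H–H: 1 × 431 = 431
    Σ(formed) = 5119 kJ
  ΔH_B = 5304 − 5119 = +185 kJ
ΔH_A − ΔH_B = −827 kJ, so reaction A has the more negative ΔH; |ΔH_A − ΔH_B| = 827 kJ.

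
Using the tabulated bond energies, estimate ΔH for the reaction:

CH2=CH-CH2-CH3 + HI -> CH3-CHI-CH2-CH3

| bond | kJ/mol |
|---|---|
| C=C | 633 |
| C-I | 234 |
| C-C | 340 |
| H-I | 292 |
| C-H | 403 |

Bonds broken (reactants):
  C-C: 2 × 340 = 680
  C-H: 8 × 403 = 3224
  C=C: 1 × 633 = 633
  H-I: 1 × 292 = 292
  Σ(broken) = 4829 kJ
Bonds formed (products):
  C-C: 3 × 340 = 1020
  C-H: 9 × 403 = 3627
  C-I: 1 × 234 = 234
  Σ(formed) = 4881 kJ
ΔH = Σ(broken) − Σ(formed) = 4829 − 4881 = −52 kJ

ΔH ≈ −52 kJ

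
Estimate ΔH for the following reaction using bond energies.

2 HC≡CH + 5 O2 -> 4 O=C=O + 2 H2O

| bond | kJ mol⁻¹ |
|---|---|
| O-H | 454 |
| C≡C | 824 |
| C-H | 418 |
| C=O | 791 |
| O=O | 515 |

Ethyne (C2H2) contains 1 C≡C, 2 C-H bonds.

ΔH ≈ −2249 kJ

Bonds broken (reactants):
  C≡C: 2 × 824 = 1648
  C-H: 4 × 418 = 1672
  O=O: 5 × 515 = 2575
  Σ(broken) = 5895 kJ
Bonds formed (products):
  C=O: 8 × 791 = 6328
  O-H: 4 × 454 = 1816
  Σ(formed) = 8144 kJ
ΔH = Σ(broken) − Σ(formed) = 5895 − 8144 = −2249 kJ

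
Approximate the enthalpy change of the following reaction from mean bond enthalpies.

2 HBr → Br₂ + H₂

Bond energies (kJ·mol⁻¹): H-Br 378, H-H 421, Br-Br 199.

ΔH ≈ +136 kJ

Bonds broken (reactants):
  H-Br: 2 × 378 = 756
  Σ(broken) = 756 kJ
Bonds formed (products):
  Br-Br: 1 × 199 = 199
  H-H: 1 × 421 = 421
  Σ(formed) = 620 kJ
ΔH = Σ(broken) − Σ(formed) = 756 − 620 = +136 kJ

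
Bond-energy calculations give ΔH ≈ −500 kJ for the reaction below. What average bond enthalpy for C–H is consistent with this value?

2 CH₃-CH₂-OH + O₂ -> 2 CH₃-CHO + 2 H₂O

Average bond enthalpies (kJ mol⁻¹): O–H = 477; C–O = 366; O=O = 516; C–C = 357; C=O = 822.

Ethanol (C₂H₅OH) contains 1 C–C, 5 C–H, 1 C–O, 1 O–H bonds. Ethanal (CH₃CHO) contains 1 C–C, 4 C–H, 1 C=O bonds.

Let D be the C–H bond energy.
Σ(broken) = 2×357 + 10×D + 2×366 + 2×477 + 1×516 = 2916 + 10D
Σ(formed) = 2×357 + 8×D + 2×822 + 4×477 = 4266 + 8D
ΔH = Σ(broken) − Σ(formed) = (2916 + 10D) − (4266 + 8D) = −1350 + 2D
Setting this equal to −500 kJ gives 2D = 850, so D = 425 kJ/mol.

D(C–H) ≈ 425 kJ/mol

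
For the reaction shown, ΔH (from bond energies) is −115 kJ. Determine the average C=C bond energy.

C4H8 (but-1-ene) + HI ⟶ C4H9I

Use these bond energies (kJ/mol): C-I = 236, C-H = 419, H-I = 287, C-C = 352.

D(C=C) ≈ 605 kJ/mol

Let D be the C=C bond energy.
Σ(broken) = 2×352 + 8×419 + 1×D + 1×287 = 4343 + D
Σ(formed) = 3×352 + 9×419 + 1×236 = 5063
ΔH = Σ(broken) − Σ(formed) = (4343 + D) − (5063) = −720 + D
Setting this equal to −115 kJ gives D = 605 kJ/mol.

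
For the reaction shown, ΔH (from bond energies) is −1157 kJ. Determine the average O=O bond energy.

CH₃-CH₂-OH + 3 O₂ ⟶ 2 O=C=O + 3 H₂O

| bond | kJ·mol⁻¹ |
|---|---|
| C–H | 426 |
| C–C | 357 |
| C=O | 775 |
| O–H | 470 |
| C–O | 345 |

D(O=O) ≈ 487 kJ/mol

Let D be the O=O bond energy.
Σ(broken) = 1×357 + 5×426 + 1×345 + 1×470 + 3×D = 3302 + 3D
Σ(formed) = 4×775 + 6×470 = 5920
ΔH = Σ(broken) − Σ(formed) = (3302 + 3D) − (5920) = −2618 + 3D
Setting this equal to −1157 kJ gives 3D = 1461, so D = 487 kJ/mol.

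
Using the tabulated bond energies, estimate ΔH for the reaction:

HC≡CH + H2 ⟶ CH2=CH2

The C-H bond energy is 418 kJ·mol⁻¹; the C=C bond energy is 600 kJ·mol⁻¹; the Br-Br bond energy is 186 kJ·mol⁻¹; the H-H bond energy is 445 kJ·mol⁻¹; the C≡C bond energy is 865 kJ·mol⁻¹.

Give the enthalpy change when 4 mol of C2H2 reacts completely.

ΔH = −504 kJ

Bonds broken (reactants):
  C≡C: 1 × 865 = 865
  C-H: 2 × 418 = 836
  H-H: 1 × 445 = 445
  Σ(broken) = 2146 kJ
Bonds formed (products):
  C-H: 4 × 418 = 1672
  C=C: 1 × 600 = 600
  Σ(formed) = 2272 kJ
ΔH = Σ(broken) − Σ(formed) = 2146 − 2272 = −126 kJ
For 4× the reaction as written: 4 × (−126) = −504 kJ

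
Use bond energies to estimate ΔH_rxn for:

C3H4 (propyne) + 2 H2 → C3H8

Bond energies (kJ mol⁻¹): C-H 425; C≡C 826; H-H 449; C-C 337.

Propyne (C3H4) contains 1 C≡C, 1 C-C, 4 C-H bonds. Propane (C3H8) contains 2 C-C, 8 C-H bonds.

ΔH ≈ −313 kJ

Bonds broken (reactants):
  C≡C: 1 × 826 = 826
  C-C: 1 × 337 = 337
  C-H: 4 × 425 = 1700
  H-H: 2 × 449 = 898
  Σ(broken) = 3761 kJ
Bonds formed (products):
  C-C: 2 × 337 = 674
  C-H: 8 × 425 = 3400
  Σ(formed) = 4074 kJ
ΔH = Σ(broken) − Σ(formed) = 3761 − 4074 = −313 kJ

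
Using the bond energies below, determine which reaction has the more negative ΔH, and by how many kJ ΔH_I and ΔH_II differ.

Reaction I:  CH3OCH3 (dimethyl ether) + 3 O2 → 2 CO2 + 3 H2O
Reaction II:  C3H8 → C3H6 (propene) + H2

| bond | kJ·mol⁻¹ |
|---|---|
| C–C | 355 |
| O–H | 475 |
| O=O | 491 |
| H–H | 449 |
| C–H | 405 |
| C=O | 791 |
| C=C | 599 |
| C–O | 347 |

Reaction I:
  Bonds broken (reactants):
    C–H: 6 × 405 = 2430
    C–O: 2 × 347 = 694
    O=O: 3 × 491 = 1473
    Σ(broken) = 4597 kJ
  Bonds formed (products):
    C=O: 4 × 791 = 3164
    O–H: 6 × 475 = 2850
    Σ(formed) = 6014 kJ
  ΔH_I = 4597 − 6014 = −1417 kJ
Reaction II:
  Bonds broken (reactants):
    C–C: 2 × 355 = 710
    C–H: 8 × 405 = 3240
    Σ(broken) = 3950 kJ
  Bonds formed (products):
    C–C: 1 × 355 = 355
    C–H: 6 × 405 = 2430
    C=C: 1 × 599 = 599
    H–H: 1 × 449 = 449
    Σ(formed) = 3833 kJ
  ΔH_II = 3950 − 3833 = +117 kJ
ΔH_I − ΔH_II = −1534 kJ, so reaction I has the more negative ΔH; |ΔH_I − ΔH_II| = 1534 kJ.

Reaction I, by 1534 kJ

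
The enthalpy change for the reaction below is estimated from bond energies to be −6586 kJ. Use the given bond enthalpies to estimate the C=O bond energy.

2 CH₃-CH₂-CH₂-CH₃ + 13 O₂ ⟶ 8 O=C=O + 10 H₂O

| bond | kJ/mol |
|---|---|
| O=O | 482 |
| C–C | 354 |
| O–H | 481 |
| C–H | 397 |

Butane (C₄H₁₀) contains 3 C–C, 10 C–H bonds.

D(C=O) ≈ 831 kJ/mol

Let D be the C=O bond energy.
Σ(broken) = 6×354 + 20×397 + 13×482 = 16330
Σ(formed) = 16×D + 20×481 = 9620 + 16D
ΔH = Σ(broken) − Σ(formed) = (16330) − (9620 + 16D) = +6710 − 16D
Setting this equal to −6586 kJ gives 16D = 13296, so D = 831 kJ/mol.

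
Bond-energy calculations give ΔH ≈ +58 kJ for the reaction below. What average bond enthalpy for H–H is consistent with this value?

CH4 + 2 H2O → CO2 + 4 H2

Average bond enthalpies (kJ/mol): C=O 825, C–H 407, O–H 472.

Let D be the H–H bond energy.
Σ(broken) = 4×407 + 4×472 = 3516
Σ(formed) = 2×825 + 4×D = 1650 + 4D
ΔH = Σ(broken) − Σ(formed) = (3516) − (1650 + 4D) = +1866 − 4D
Setting this equal to +58 kJ gives 4D = 1808, so D = 452 kJ/mol.

D(H–H) ≈ 452 kJ/mol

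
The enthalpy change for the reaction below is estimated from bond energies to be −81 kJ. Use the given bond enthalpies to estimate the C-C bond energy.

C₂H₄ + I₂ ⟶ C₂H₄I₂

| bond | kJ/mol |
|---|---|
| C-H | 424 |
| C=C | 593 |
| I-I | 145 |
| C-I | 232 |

D(C-C) ≈ 355 kJ/mol

Let D be the C-C bond energy.
Σ(broken) = 4×424 + 1×593 + 1×145 = 2434
Σ(formed) = 1×D + 4×424 + 2×232 = 2160 + D
ΔH = Σ(broken) − Σ(formed) = (2434) − (2160 + D) = +274 − D
Setting this equal to −81 kJ gives D = 355 kJ/mol.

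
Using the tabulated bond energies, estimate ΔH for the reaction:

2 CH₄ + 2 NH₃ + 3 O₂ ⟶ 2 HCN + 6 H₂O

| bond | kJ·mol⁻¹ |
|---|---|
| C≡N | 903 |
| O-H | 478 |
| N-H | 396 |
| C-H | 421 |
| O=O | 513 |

Bonds broken (reactants):
  C-H: 8 × 421 = 3368
  N-H: 6 × 396 = 2376
  O=O: 3 × 513 = 1539
  Σ(broken) = 7283 kJ
Bonds formed (products):
  C≡N: 2 × 903 = 1806
  C-H: 2 × 421 = 842
  O-H: 12 × 478 = 5736
  Σ(formed) = 8384 kJ
ΔH = Σ(broken) − Σ(formed) = 7283 − 8384 = −1101 kJ

ΔH ≈ −1101 kJ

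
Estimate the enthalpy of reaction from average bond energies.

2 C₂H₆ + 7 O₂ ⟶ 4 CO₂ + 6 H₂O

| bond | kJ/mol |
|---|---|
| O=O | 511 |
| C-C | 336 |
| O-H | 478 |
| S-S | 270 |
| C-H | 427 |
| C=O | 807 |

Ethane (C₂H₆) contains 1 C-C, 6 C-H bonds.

Bonds broken (reactants):
  C-C: 2 × 336 = 672
  C-H: 12 × 427 = 5124
  O=O: 7 × 511 = 3577
  Σ(broken) = 9373 kJ
Bonds formed (products):
  C=O: 8 × 807 = 6456
  O-H: 12 × 478 = 5736
  Σ(formed) = 12192 kJ
ΔH = Σ(broken) − Σ(formed) = 9373 − 12192 = −2819 kJ

ΔH ≈ −2819 kJ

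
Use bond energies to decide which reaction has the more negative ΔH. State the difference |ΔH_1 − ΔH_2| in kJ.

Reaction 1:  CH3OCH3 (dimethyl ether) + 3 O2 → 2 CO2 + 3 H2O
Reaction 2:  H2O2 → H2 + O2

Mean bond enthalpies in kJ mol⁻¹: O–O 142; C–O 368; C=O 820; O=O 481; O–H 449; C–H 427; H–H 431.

Reaction 1, by 1361 kJ

Reaction 1:
  Bonds broken (reactants):
    C–H: 6 × 427 = 2562
    C–O: 2 × 368 = 736
    O=O: 3 × 481 = 1443
    Σ(broken) = 4741 kJ
  Bonds formed (products):
    C=O: 4 × 820 = 3280
    O–H: 6 × 449 = 2694
    Σ(formed) = 5974 kJ
  ΔH_1 = 4741 − 5974 = −1233 kJ
Reaction 2:
  Bonds broken (reactants):
    O–H: 2 × 449 = 898
    O–O: 1 × 142 = 142
    Σ(broken) = 1040 kJ
  Bonds formed (products):
    H–H: 1 × 431 = 431
    O=O: 1 × 481 = 481
    Σ(formed) = 912 kJ
  ΔH_2 = 1040 − 912 = +128 kJ
ΔH_1 − ΔH_2 = −1361 kJ, so reaction 1 has the more negative ΔH; |ΔH_1 − ΔH_2| = 1361 kJ.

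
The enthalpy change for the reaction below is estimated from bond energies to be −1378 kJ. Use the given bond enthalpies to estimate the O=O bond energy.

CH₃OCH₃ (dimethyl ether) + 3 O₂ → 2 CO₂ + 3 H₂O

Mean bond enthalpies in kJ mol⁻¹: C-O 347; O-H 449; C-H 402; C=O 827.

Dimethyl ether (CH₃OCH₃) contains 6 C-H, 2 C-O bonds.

Let D be the O=O bond energy.
Σ(broken) = 6×402 + 2×347 + 3×D = 3106 + 3D
Σ(formed) = 4×827 + 6×449 = 6002
ΔH = Σ(broken) − Σ(formed) = (3106 + 3D) − (6002) = −2896 + 3D
Setting this equal to −1378 kJ gives 3D = 1518, so D = 506 kJ/mol.

D(O=O) ≈ 506 kJ/mol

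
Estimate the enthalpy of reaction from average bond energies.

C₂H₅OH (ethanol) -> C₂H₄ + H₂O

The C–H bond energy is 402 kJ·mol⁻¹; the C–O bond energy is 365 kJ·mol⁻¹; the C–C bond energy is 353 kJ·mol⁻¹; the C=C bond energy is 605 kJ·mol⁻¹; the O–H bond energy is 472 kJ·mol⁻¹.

Bonds broken (reactants):
  C–C: 1 × 353 = 353
  C–H: 5 × 402 = 2010
  C–O: 1 × 365 = 365
  O–H: 1 × 472 = 472
  Σ(broken) = 3200 kJ
Bonds formed (products):
  C–H: 4 × 402 = 1608
  C=C: 1 × 605 = 605
  O–H: 2 × 472 = 944
  Σ(formed) = 3157 kJ
ΔH = Σ(broken) − Σ(formed) = 3200 − 3157 = +43 kJ

ΔH ≈ +43 kJ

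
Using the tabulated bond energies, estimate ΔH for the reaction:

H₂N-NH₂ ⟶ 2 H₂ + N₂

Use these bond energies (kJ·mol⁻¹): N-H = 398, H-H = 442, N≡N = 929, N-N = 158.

ΔH ≈ −63 kJ

Bonds broken (reactants):
  N-H: 4 × 398 = 1592
  N-N: 1 × 158 = 158
  Σ(broken) = 1750 kJ
Bonds formed (products):
  H-H: 2 × 442 = 884
  N≡N: 1 × 929 = 929
  Σ(formed) = 1813 kJ
ΔH = Σ(broken) − Σ(formed) = 1750 − 1813 = −63 kJ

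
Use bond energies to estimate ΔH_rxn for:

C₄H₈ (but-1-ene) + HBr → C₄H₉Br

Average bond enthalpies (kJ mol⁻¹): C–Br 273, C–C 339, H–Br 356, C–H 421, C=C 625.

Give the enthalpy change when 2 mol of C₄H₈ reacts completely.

ΔH = −104 kJ

Bonds broken (reactants):
  C–C: 2 × 339 = 678
  C–H: 8 × 421 = 3368
  C=C: 1 × 625 = 625
  H–Br: 1 × 356 = 356
  Σ(broken) = 5027 kJ
Bonds formed (products):
  C–Br: 1 × 273 = 273
  C–C: 3 × 339 = 1017
  C–H: 9 × 421 = 3789
  Σ(formed) = 5079 kJ
ΔH = Σ(broken) − Σ(formed) = 5027 − 5079 = −52 kJ
For 2× the reaction as written: 2 × (−52) = −104 kJ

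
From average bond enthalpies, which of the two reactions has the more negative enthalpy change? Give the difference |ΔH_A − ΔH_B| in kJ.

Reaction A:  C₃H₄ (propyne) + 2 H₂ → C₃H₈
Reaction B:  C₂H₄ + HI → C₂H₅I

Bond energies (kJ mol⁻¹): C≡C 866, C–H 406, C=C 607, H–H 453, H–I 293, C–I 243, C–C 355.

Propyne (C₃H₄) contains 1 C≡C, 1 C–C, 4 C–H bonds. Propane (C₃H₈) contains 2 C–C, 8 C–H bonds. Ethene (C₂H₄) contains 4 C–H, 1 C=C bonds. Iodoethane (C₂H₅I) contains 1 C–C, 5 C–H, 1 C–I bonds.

Reaction A:
  Bonds broken (reactants):
    C≡C: 1 × 866 = 866
    C–C: 1 × 355 = 355
    C–H: 4 × 406 = 1624
    H–H: 2 × 453 = 906
    Σ(broken) = 3751 kJ
  Bonds formed (products):
    C–C: 2 × 355 = 710
    C–H: 8 × 406 = 3248
    Σ(formed) = 3958 kJ
  ΔH_A = 3751 − 3958 = −207 kJ
Reaction B:
  Bonds broken (reactants):
    C–H: 4 × 406 = 1624
    C=C: 1 × 607 = 607
    H–I: 1 × 293 = 293
    Σ(broken) = 2524 kJ
  Bonds formed (products):
    C–C: 1 × 355 = 355
    C–H: 5 × 406 = 2030
    C–I: 1 × 243 = 243
    Σ(formed) = 2628 kJ
  ΔH_B = 2524 − 2628 = −104 kJ
ΔH_A − ΔH_B = −103 kJ, so reaction A has the more negative ΔH; |ΔH_A − ΔH_B| = 103 kJ.

Reaction A, by 103 kJ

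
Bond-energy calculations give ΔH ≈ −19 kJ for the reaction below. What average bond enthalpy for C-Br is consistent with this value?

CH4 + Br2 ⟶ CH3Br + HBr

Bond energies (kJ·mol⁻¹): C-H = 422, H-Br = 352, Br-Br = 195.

Let D be the C-Br bond energy.
Σ(broken) = 1×195 + 4×422 = 1883
Σ(formed) = 1×D + 3×422 + 1×352 = 1618 + D
ΔH = Σ(broken) − Σ(formed) = (1883) − (1618 + D) = +265 − D
Setting this equal to −19 kJ gives D = 284 kJ/mol.

D(C-Br) ≈ 284 kJ/mol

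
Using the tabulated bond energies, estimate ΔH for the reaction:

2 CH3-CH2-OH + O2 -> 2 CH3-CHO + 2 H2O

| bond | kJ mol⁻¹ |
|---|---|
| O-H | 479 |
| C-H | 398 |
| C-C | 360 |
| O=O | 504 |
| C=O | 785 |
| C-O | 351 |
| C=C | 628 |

ΔH ≈ −526 kJ

Bonds broken (reactants):
  C-C: 2 × 360 = 720
  C-H: 10 × 398 = 3980
  C-O: 2 × 351 = 702
  O-H: 2 × 479 = 958
  O=O: 1 × 504 = 504
  Σ(broken) = 6864 kJ
Bonds formed (products):
  C-C: 2 × 360 = 720
  C-H: 8 × 398 = 3184
  C=O: 2 × 785 = 1570
  O-H: 4 × 479 = 1916
  Σ(formed) = 7390 kJ
ΔH = Σ(broken) − Σ(formed) = 6864 − 7390 = −526 kJ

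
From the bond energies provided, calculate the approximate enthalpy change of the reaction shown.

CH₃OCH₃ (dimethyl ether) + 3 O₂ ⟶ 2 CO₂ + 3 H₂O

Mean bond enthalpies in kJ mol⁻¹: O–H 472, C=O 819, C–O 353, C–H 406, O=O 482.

ΔH ≈ −1520 kJ

Bonds broken (reactants):
  C–H: 6 × 406 = 2436
  C–O: 2 × 353 = 706
  O=O: 3 × 482 = 1446
  Σ(broken) = 4588 kJ
Bonds formed (products):
  C=O: 4 × 819 = 3276
  O–H: 6 × 472 = 2832
  Σ(formed) = 6108 kJ
ΔH = Σ(broken) − Σ(formed) = 4588 − 6108 = −1520 kJ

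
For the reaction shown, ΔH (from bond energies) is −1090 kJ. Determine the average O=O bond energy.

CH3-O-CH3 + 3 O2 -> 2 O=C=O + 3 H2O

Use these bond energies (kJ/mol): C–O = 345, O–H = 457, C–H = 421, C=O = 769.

D(O=O) ≈ 504 kJ/mol

Let D be the O=O bond energy.
Σ(broken) = 6×421 + 2×345 + 3×D = 3216 + 3D
Σ(formed) = 4×769 + 6×457 = 5818
ΔH = Σ(broken) − Σ(formed) = (3216 + 3D) − (5818) = −2602 + 3D
Setting this equal to −1090 kJ gives 3D = 1512, so D = 504 kJ/mol.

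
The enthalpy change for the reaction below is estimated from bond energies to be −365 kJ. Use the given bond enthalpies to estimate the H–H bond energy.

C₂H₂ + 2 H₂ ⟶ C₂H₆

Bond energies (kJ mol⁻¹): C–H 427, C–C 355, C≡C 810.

Let D be the H–H bond energy.
Σ(broken) = 1×810 + 2×427 + 2×D = 1664 + 2D
Σ(formed) = 1×355 + 6×427 = 2917
ΔH = Σ(broken) − Σ(formed) = (1664 + 2D) − (2917) = −1253 + 2D
Setting this equal to −365 kJ gives 2D = 888, so D = 444 kJ/mol.

D(H–H) ≈ 444 kJ/mol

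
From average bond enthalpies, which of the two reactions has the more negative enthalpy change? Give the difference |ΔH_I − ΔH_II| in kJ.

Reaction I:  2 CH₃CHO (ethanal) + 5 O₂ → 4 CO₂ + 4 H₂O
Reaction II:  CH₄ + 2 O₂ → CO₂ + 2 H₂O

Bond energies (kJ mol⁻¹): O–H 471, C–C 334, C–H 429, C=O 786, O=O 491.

Reaction I:
  Bonds broken (reactants):
    C–C: 2 × 334 = 668
    C–H: 8 × 429 = 3432
    C=O: 2 × 786 = 1572
    O=O: 5 × 491 = 2455
    Σ(broken) = 8127 kJ
  Bonds formed (products):
    C=O: 8 × 786 = 6288
    O–H: 8 × 471 = 3768
    Σ(formed) = 10056 kJ
  ΔH_I = 8127 − 10056 = −1929 kJ
Reaction II:
  Bonds broken (reactants):
    C–H: 4 × 429 = 1716
    O=O: 2 × 491 = 982
    Σ(broken) = 2698 kJ
  Bonds formed (products):
    C=O: 2 × 786 = 1572
    O–H: 4 × 471 = 1884
    Σ(formed) = 3456 kJ
  ΔH_II = 2698 − 3456 = −758 kJ
ΔH_I − ΔH_II = −1171 kJ, so reaction I has the more negative ΔH; |ΔH_I − ΔH_II| = 1171 kJ.

Reaction I, by 1171 kJ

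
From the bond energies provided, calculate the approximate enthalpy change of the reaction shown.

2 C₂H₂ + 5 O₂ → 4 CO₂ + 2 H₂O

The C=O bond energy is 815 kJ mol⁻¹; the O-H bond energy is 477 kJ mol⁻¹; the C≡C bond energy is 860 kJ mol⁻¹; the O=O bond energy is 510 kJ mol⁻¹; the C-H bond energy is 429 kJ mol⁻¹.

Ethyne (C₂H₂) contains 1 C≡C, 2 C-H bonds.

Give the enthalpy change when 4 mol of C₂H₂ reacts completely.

Bonds broken (reactants):
  C≡C: 2 × 860 = 1720
  C-H: 4 × 429 = 1716
  O=O: 5 × 510 = 2550
  Σ(broken) = 5986 kJ
Bonds formed (products):
  C=O: 8 × 815 = 6520
  O-H: 4 × 477 = 1908
  Σ(formed) = 8428 kJ
ΔH = Σ(broken) − Σ(formed) = 5986 − 8428 = −2442 kJ
For 2× the reaction as written: 2 × (−2442) = −4884 kJ

ΔH = −4884 kJ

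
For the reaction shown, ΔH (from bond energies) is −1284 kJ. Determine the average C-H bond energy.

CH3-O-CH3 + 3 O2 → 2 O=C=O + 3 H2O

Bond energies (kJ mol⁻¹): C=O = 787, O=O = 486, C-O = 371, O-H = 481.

D(C-H) ≈ 425 kJ/mol

Let D be the C-H bond energy.
Σ(broken) = 6×D + 2×371 + 3×486 = 2200 + 6D
Σ(formed) = 4×787 + 6×481 = 6034
ΔH = Σ(broken) − Σ(formed) = (2200 + 6D) − (6034) = −3834 + 6D
Setting this equal to −1284 kJ gives 6D = 2550, so D = 425 kJ/mol.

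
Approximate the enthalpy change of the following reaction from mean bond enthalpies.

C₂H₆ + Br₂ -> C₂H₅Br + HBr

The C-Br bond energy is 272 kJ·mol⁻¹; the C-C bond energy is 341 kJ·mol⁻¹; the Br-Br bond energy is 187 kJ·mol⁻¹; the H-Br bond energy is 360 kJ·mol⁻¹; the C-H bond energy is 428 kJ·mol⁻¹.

ΔH ≈ −17 kJ

Bonds broken (reactants):
  Br-Br: 1 × 187 = 187
  C-C: 1 × 341 = 341
  C-H: 6 × 428 = 2568
  Σ(broken) = 3096 kJ
Bonds formed (products):
  C-Br: 1 × 272 = 272
  C-C: 1 × 341 = 341
  C-H: 5 × 428 = 2140
  H-Br: 1 × 360 = 360
  Σ(formed) = 3113 kJ
ΔH = Σ(broken) − Σ(formed) = 3096 − 3113 = −17 kJ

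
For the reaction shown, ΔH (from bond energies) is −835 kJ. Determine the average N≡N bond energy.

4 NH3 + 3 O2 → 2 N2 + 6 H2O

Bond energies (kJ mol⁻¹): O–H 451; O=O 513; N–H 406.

D(N≡N) ≈ 917 kJ/mol

Let D be the N≡N bond energy.
Σ(broken) = 12×406 + 3×513 = 6411
Σ(formed) = 2×D + 12×451 = 5412 + 2D
ΔH = Σ(broken) − Σ(formed) = (6411) − (5412 + 2D) = +999 − 2D
Setting this equal to −835 kJ gives 2D = 1834, so D = 917 kJ/mol.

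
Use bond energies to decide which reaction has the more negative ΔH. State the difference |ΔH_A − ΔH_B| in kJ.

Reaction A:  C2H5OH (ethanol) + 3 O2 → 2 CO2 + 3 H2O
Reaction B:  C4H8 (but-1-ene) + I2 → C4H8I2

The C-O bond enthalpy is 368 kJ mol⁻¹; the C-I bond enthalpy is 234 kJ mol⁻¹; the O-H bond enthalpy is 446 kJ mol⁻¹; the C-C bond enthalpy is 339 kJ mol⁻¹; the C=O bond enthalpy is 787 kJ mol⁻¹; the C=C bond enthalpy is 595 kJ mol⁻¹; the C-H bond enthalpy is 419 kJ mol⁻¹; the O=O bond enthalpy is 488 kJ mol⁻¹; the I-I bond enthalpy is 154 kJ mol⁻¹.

Reaction A, by 1054 kJ

Reaction A:
  Bonds broken (reactants):
    C-C: 1 × 339 = 339
    C-H: 5 × 419 = 2095
    C-O: 1 × 368 = 368
    O-H: 1 × 446 = 446
    O=O: 3 × 488 = 1464
    Σ(broken) = 4712 kJ
  Bonds formed (products):
    C=O: 4 × 787 = 3148
    O-H: 6 × 446 = 2676
    Σ(formed) = 5824 kJ
  ΔH_A = 4712 − 5824 = −1112 kJ
Reaction B:
  Bonds broken (reactants):
    C-C: 2 × 339 = 678
    C-H: 8 × 419 = 3352
    C=C: 1 × 595 = 595
    I-I: 1 × 154 = 154
    Σ(broken) = 4779 kJ
  Bonds formed (products):
    C-C: 3 × 339 = 1017
    C-H: 8 × 419 = 3352
    C-I: 2 × 234 = 468
    Σ(formed) = 4837 kJ
  ΔH_B = 4779 − 4837 = −58 kJ
ΔH_A − ΔH_B = −1054 kJ, so reaction A has the more negative ΔH; |ΔH_A − ΔH_B| = 1054 kJ.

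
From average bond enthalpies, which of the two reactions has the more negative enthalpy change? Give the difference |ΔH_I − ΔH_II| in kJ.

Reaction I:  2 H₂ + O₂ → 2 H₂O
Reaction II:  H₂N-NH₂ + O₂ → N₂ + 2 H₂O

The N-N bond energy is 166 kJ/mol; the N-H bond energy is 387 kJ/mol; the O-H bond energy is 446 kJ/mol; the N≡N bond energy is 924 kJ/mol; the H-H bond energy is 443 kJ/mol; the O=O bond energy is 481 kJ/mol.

Reaction II, by 96 kJ

Reaction I:
  Bonds broken (reactants):
    H-H: 2 × 443 = 886
    O=O: 1 × 481 = 481
    Σ(broken) = 1367 kJ
  Bonds formed (products):
    O-H: 4 × 446 = 1784
    Σ(formed) = 1784 kJ
  ΔH_I = 1367 − 1784 = −417 kJ
Reaction II:
  Bonds broken (reactants):
    N-H: 4 × 387 = 1548
    N-N: 1 × 166 = 166
    O=O: 1 × 481 = 481
    Σ(broken) = 2195 kJ
  Bonds formed (products):
    N≡N: 1 × 924 = 924
    O-H: 4 × 446 = 1784
    Σ(formed) = 2708 kJ
  ΔH_II = 2195 − 2708 = −513 kJ
ΔH_I − ΔH_II = +96 kJ, so reaction II has the more negative ΔH; |ΔH_I − ΔH_II| = 96 kJ.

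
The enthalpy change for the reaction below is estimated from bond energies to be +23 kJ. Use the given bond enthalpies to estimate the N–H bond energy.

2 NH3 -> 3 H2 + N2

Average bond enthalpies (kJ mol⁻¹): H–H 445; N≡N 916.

Let D be the N–H bond energy.
Σ(broken) = 6×D = 6D
Σ(formed) = 3×445 + 1×916 = 2251
ΔH = Σ(broken) − Σ(formed) = (6D) − (2251) = −2251 + 6D
Setting this equal to +23 kJ gives 6D = 2274, so D = 379 kJ/mol.

D(N–H) ≈ 379 kJ/mol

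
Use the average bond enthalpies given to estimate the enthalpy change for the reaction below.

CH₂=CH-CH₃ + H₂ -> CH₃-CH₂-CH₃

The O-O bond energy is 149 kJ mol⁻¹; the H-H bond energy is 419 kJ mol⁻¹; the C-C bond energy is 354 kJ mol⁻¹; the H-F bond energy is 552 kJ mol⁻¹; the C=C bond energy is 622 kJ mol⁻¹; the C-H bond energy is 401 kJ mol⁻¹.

ΔH ≈ −115 kJ

Bonds broken (reactants):
  C-C: 1 × 354 = 354
  C-H: 6 × 401 = 2406
  C=C: 1 × 622 = 622
  H-H: 1 × 419 = 419
  Σ(broken) = 3801 kJ
Bonds formed (products):
  C-C: 2 × 354 = 708
  C-H: 8 × 401 = 3208
  Σ(formed) = 3916 kJ
ΔH = Σ(broken) − Σ(formed) = 3801 − 3916 = −115 kJ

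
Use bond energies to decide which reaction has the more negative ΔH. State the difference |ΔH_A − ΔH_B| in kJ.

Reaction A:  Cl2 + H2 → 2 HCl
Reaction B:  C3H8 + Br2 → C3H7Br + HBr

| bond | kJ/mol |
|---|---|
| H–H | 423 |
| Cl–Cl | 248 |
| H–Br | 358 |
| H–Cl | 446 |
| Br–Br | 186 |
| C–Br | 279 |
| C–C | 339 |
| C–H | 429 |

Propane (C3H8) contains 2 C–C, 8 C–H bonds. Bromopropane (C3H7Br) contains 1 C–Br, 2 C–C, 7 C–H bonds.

Reaction A:
  Bonds broken (reactants):
    Cl–Cl: 1 × 248 = 248
    H–H: 1 × 423 = 423
    Σ(broken) = 671 kJ
  Bonds formed (products):
    H–Cl: 2 × 446 = 892
    Σ(formed) = 892 kJ
  ΔH_A = 671 − 892 = −221 kJ
Reaction B:
  Bonds broken (reactants):
    Br–Br: 1 × 186 = 186
    C–C: 2 × 339 = 678
    C–H: 8 × 429 = 3432
    Σ(broken) = 4296 kJ
  Bonds formed (products):
    C–Br: 1 × 279 = 279
    C–C: 2 × 339 = 678
    C–H: 7 × 429 = 3003
    H–Br: 1 × 358 = 358
    Σ(formed) = 4318 kJ
  ΔH_B = 4296 − 4318 = −22 kJ
ΔH_A − ΔH_B = −199 kJ, so reaction A has the more negative ΔH; |ΔH_A − ΔH_B| = 199 kJ.

Reaction A, by 199 kJ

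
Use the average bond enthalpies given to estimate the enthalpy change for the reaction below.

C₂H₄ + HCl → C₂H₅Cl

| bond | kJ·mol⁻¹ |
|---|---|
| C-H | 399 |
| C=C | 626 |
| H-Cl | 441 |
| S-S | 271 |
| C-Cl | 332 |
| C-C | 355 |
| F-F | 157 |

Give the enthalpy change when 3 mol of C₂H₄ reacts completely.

ΔH = −57 kJ

Bonds broken (reactants):
  C-H: 4 × 399 = 1596
  C=C: 1 × 626 = 626
  H-Cl: 1 × 441 = 441
  Σ(broken) = 2663 kJ
Bonds formed (products):
  C-C: 1 × 355 = 355
  C-Cl: 1 × 332 = 332
  C-H: 5 × 399 = 1995
  Σ(formed) = 2682 kJ
ΔH = Σ(broken) − Σ(formed) = 2663 − 2682 = −19 kJ
For 3× the reaction as written: 3 × (−19) = −57 kJ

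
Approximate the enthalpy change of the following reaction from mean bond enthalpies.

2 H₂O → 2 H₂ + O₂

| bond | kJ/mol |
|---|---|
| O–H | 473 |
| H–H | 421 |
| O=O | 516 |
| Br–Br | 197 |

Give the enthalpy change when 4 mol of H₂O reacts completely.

ΔH = +1068 kJ

Bonds broken (reactants):
  O–H: 4 × 473 = 1892
  Σ(broken) = 1892 kJ
Bonds formed (products):
  H–H: 2 × 421 = 842
  O=O: 1 × 516 = 516
  Σ(formed) = 1358 kJ
ΔH = Σ(broken) − Σ(formed) = 1892 − 1358 = +534 kJ
For 2× the reaction as written: 2 × (+534) = +1068 kJ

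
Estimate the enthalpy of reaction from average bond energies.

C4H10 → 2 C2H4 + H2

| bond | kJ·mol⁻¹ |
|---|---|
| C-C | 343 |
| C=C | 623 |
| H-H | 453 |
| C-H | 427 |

Bonds broken (reactants):
  C-C: 3 × 343 = 1029
  C-H: 10 × 427 = 4270
  Σ(broken) = 5299 kJ
Bonds formed (products):
  C-H: 8 × 427 = 3416
  C=C: 2 × 623 = 1246
  H-H: 1 × 453 = 453
  Σ(formed) = 5115 kJ
ΔH = Σ(broken) − Σ(formed) = 5299 − 5115 = +184 kJ

ΔH ≈ +184 kJ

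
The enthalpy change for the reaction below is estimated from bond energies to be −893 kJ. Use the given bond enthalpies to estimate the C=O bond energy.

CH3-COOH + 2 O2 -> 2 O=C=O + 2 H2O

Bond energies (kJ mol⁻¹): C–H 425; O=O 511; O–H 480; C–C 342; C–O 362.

Let D be the C=O bond energy.
Σ(broken) = 1×342 + 3×425 + 1×362 + 1×D + 1×480 + 2×511 = 3481 + D
Σ(formed) = 4×D + 4×480 = 1920 + 4D
ΔH = Σ(broken) − Σ(formed) = (3481 + D) − (1920 + 4D) = +1561 − 3D
Setting this equal to −893 kJ gives 3D = 2454, so D = 818 kJ/mol.

D(C=O) ≈ 818 kJ/mol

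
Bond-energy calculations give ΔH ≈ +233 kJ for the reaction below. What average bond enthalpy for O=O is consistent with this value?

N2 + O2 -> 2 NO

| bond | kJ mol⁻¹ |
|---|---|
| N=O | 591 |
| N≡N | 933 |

Let D be the O=O bond energy.
Σ(broken) = 1×933 + 1×D = 933 + D
Σ(formed) = 2×591 = 1182
ΔH = Σ(broken) − Σ(formed) = (933 + D) − (1182) = −249 + D
Setting this equal to +233 kJ gives D = 482 kJ/mol.

D(O=O) ≈ 482 kJ/mol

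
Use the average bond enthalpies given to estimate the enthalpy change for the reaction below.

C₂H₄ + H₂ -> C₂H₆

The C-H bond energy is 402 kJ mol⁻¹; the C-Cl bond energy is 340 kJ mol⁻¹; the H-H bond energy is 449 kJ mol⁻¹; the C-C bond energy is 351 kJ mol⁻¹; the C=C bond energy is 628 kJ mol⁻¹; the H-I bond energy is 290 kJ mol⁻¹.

ΔH ≈ −78 kJ

Bonds broken (reactants):
  C-H: 4 × 402 = 1608
  C=C: 1 × 628 = 628
  H-H: 1 × 449 = 449
  Σ(broken) = 2685 kJ
Bonds formed (products):
  C-C: 1 × 351 = 351
  C-H: 6 × 402 = 2412
  Σ(formed) = 2763 kJ
ΔH = Σ(broken) − Σ(formed) = 2685 − 2763 = −78 kJ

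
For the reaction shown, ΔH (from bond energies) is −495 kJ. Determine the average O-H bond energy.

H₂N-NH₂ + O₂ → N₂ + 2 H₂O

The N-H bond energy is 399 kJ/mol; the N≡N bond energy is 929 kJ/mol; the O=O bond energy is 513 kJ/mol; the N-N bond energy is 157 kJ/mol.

D(O-H) ≈ 458 kJ/mol

Let D be the O-H bond energy.
Σ(broken) = 4×399 + 1×157 + 1×513 = 2266
Σ(formed) = 1×929 + 4×D = 929 + 4D
ΔH = Σ(broken) − Σ(formed) = (2266) − (929 + 4D) = +1337 − 4D
Setting this equal to −495 kJ gives 4D = 1832, so D = 458 kJ/mol.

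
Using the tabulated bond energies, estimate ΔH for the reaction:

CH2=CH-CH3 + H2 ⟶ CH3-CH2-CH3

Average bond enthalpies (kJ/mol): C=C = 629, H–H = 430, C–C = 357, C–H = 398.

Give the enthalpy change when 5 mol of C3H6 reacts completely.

ΔH = −470 kJ

Bonds broken (reactants):
  C–C: 1 × 357 = 357
  C–H: 6 × 398 = 2388
  C=C: 1 × 629 = 629
  H–H: 1 × 430 = 430
  Σ(broken) = 3804 kJ
Bonds formed (products):
  C–C: 2 × 357 = 714
  C–H: 8 × 398 = 3184
  Σ(formed) = 3898 kJ
ΔH = Σ(broken) − Σ(formed) = 3804 − 3898 = −94 kJ
For 5× the reaction as written: 5 × (−94) = −470 kJ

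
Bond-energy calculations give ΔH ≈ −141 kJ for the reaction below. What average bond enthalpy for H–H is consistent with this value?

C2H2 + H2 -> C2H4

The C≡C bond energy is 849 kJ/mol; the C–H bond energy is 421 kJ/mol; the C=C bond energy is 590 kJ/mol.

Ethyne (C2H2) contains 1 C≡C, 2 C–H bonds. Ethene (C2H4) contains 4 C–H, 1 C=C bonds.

Let D be the H–H bond energy.
Σ(broken) = 1×849 + 2×421 + 1×D = 1691 + D
Σ(formed) = 4×421 + 1×590 = 2274
ΔH = Σ(broken) − Σ(formed) = (1691 + D) − (2274) = −583 + D
Setting this equal to −141 kJ gives D = 442 kJ/mol.

D(H–H) ≈ 442 kJ/mol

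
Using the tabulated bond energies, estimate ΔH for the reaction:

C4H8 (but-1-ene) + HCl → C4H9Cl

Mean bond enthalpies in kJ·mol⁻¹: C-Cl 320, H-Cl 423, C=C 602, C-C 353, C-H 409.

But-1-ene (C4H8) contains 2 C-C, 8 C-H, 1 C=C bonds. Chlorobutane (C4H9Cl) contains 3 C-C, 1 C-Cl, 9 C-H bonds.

Bonds broken (reactants):
  C-C: 2 × 353 = 706
  C-H: 8 × 409 = 3272
  C=C: 1 × 602 = 602
  H-Cl: 1 × 423 = 423
  Σ(broken) = 5003 kJ
Bonds formed (products):
  C-C: 3 × 353 = 1059
  C-Cl: 1 × 320 = 320
  C-H: 9 × 409 = 3681
  Σ(formed) = 5060 kJ
ΔH = Σ(broken) − Σ(formed) = 5003 − 5060 = −57 kJ

ΔH ≈ −57 kJ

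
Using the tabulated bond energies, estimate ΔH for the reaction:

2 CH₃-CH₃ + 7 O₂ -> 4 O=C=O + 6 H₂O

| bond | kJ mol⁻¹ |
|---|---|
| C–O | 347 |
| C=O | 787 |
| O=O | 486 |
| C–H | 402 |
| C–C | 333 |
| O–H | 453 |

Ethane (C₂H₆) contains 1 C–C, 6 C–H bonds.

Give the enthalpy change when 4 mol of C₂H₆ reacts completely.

ΔH = −5680 kJ

Bonds broken (reactants):
  C–C: 2 × 333 = 666
  C–H: 12 × 402 = 4824
  O=O: 7 × 486 = 3402
  Σ(broken) = 8892 kJ
Bonds formed (products):
  C=O: 8 × 787 = 6296
  O–H: 12 × 453 = 5436
  Σ(formed) = 11732 kJ
ΔH = Σ(broken) − Σ(formed) = 8892 − 11732 = −2840 kJ
For 2× the reaction as written: 2 × (−2840) = −5680 kJ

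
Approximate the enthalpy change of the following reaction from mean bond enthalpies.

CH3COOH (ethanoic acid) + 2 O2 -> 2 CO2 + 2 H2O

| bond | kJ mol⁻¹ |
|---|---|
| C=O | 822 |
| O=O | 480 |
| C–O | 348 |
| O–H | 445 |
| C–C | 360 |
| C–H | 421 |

Bonds broken (reactants):
  C–C: 1 × 360 = 360
  C–H: 3 × 421 = 1263
  C–O: 1 × 348 = 348
  C=O: 1 × 822 = 822
  O–H: 1 × 445 = 445
  O=O: 2 × 480 = 960
  Σ(broken) = 4198 kJ
Bonds formed (products):
  C=O: 4 × 822 = 3288
  O–H: 4 × 445 = 1780
  Σ(formed) = 5068 kJ
ΔH = Σ(broken) − Σ(formed) = 4198 − 5068 = −870 kJ

ΔH ≈ −870 kJ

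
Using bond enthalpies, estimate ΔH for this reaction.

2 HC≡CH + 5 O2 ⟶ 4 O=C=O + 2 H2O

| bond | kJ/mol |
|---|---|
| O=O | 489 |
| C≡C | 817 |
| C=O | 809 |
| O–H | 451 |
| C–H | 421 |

ΔH ≈ −2513 kJ

Bonds broken (reactants):
  C≡C: 2 × 817 = 1634
  C–H: 4 × 421 = 1684
  O=O: 5 × 489 = 2445
  Σ(broken) = 5763 kJ
Bonds formed (products):
  C=O: 8 × 809 = 6472
  O–H: 4 × 451 = 1804
  Σ(formed) = 8276 kJ
ΔH = Σ(broken) − Σ(formed) = 5763 − 8276 = −2513 kJ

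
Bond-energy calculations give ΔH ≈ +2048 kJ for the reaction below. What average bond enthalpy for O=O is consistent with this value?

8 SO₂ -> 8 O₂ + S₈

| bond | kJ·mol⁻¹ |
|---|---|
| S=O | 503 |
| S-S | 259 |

D(O=O) ≈ 491 kJ/mol

Let D be the O=O bond energy.
Σ(broken) = 16×503 = 8048
Σ(formed) = 8×D + 8×259 = 2072 + 8D
ΔH = Σ(broken) − Σ(formed) = (8048) − (2072 + 8D) = +5976 − 8D
Setting this equal to +2048 kJ gives 8D = 3928, so D = 491 kJ/mol.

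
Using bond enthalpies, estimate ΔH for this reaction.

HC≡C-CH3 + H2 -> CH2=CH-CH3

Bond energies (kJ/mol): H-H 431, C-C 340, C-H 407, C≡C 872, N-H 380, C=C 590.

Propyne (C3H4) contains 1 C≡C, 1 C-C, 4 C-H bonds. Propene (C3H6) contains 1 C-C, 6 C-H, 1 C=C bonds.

ΔH ≈ −101 kJ

Bonds broken (reactants):
  C≡C: 1 × 872 = 872
  C-C: 1 × 340 = 340
  C-H: 4 × 407 = 1628
  H-H: 1 × 431 = 431
  Σ(broken) = 3271 kJ
Bonds formed (products):
  C-C: 1 × 340 = 340
  C-H: 6 × 407 = 2442
  C=C: 1 × 590 = 590
  Σ(formed) = 3372 kJ
ΔH = Σ(broken) − Σ(formed) = 3271 − 3372 = −101 kJ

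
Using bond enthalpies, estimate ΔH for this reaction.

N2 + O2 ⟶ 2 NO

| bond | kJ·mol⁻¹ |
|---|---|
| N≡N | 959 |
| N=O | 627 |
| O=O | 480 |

ΔH ≈ +185 kJ

Bonds broken (reactants):
  N≡N: 1 × 959 = 959
  O=O: 1 × 480 = 480
  Σ(broken) = 1439 kJ
Bonds formed (products):
  N=O: 2 × 627 = 1254
  Σ(formed) = 1254 kJ
ΔH = Σ(broken) − Σ(formed) = 1439 − 1254 = +185 kJ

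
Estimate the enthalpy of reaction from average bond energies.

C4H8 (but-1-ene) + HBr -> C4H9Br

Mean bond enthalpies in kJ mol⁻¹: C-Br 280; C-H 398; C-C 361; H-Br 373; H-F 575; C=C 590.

Bonds broken (reactants):
  C-C: 2 × 361 = 722
  C-H: 8 × 398 = 3184
  C=C: 1 × 590 = 590
  H-Br: 1 × 373 = 373
  Σ(broken) = 4869 kJ
Bonds formed (products):
  C-Br: 1 × 280 = 280
  C-C: 3 × 361 = 1083
  C-H: 9 × 398 = 3582
  Σ(formed) = 4945 kJ
ΔH = Σ(broken) − Σ(formed) = 4869 − 4945 = −76 kJ

ΔH ≈ −76 kJ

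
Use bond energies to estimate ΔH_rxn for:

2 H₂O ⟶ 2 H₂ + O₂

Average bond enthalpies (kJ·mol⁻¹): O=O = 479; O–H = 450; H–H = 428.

Bonds broken (reactants):
  O–H: 4 × 450 = 1800
  Σ(broken) = 1800 kJ
Bonds formed (products):
  H–H: 2 × 428 = 856
  O=O: 1 × 479 = 479
  Σ(formed) = 1335 kJ
ΔH = Σ(broken) − Σ(formed) = 1800 − 1335 = +465 kJ

ΔH ≈ +465 kJ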